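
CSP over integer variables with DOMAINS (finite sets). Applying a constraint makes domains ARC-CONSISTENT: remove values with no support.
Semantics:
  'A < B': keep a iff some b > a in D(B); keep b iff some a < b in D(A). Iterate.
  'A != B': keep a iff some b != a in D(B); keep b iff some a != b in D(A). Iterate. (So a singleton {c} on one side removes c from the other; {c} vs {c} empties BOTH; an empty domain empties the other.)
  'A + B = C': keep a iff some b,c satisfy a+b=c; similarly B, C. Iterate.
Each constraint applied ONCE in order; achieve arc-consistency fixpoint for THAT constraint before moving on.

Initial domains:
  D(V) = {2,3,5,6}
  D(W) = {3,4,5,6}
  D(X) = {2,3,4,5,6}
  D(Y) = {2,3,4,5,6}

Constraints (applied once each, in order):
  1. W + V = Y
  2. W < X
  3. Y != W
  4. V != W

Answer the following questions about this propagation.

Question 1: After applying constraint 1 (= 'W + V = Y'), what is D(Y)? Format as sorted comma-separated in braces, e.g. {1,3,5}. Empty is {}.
Answer: {5,6}

Derivation:
Constraint 1 (W + V = Y) on D(W)={3,4,5,6} D(V)={2,3,5,6} D(Y)={2,3,4,5,6}: W {3,4,5,6}->{3,4}; V {2,3,5,6}->{2,3}; Y {2,3,4,5,6}->{5,6}
So after constraint 1: D(Y) = {5,6}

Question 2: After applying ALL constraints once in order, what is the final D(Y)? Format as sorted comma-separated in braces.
Constraint 1 (W + V = Y) on D(W)={3,4,5,6} D(V)={2,3,5,6} D(Y)={2,3,4,5,6}: W {3,4,5,6}->{3,4}; V {2,3,5,6}->{2,3}; Y {2,3,4,5,6}->{5,6}
Constraint 2 (W < X) on D(W)={3,4} D(X)={2,3,4,5,6}: X {2,3,4,5,6}->{4,5,6}
Constraint 3 (Y != W) on D(Y)={5,6} D(W)={3,4}: no change
Constraint 4 (V != W) on D(V)={2,3} D(W)={3,4}: no change
So after all 4 constraints: D(Y) = {5,6}

Answer: {5,6}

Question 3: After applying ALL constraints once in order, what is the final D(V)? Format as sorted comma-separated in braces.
Answer: {2,3}

Derivation:
Constraint 1 (W + V = Y) on D(W)={3,4,5,6} D(V)={2,3,5,6} D(Y)={2,3,4,5,6}: W {3,4,5,6}->{3,4}; V {2,3,5,6}->{2,3}; Y {2,3,4,5,6}->{5,6}
Constraint 2 (W < X) on D(W)={3,4} D(X)={2,3,4,5,6}: X {2,3,4,5,6}->{4,5,6}
Constraint 3 (Y != W) on D(Y)={5,6} D(W)={3,4}: no change
Constraint 4 (V != W) on D(V)={2,3} D(W)={3,4}: no change
So after all 4 constraints: D(V) = {2,3}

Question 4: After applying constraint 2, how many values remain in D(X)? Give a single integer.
Constraint 1 (W + V = Y) on D(W)={3,4,5,6} D(V)={2,3,5,6} D(Y)={2,3,4,5,6}: W {3,4,5,6}->{3,4}; V {2,3,5,6}->{2,3}; Y {2,3,4,5,6}->{5,6}
Constraint 2 (W < X) on D(W)={3,4} D(X)={2,3,4,5,6}: X {2,3,4,5,6}->{4,5,6}
So after constraint 2: D(X)={4,5,6}, size = 3

Answer: 3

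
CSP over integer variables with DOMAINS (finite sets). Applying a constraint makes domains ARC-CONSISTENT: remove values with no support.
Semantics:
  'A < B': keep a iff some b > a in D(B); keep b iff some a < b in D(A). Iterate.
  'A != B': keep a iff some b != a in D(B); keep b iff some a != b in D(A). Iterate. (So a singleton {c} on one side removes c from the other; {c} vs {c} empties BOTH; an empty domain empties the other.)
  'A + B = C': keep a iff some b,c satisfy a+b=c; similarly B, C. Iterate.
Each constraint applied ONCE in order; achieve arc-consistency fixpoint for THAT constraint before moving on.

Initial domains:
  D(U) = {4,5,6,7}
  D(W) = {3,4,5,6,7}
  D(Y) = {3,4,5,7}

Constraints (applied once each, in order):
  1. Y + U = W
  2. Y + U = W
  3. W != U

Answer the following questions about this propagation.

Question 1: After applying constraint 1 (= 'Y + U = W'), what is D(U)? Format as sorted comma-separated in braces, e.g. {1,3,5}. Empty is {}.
Answer: {4}

Derivation:
Constraint 1 (Y + U = W) on D(Y)={3,4,5,7} D(U)={4,5,6,7} D(W)={3,4,5,6,7}: Y {3,4,5,7}->{3}; U {4,5,6,7}->{4}; W {3,4,5,6,7}->{7}
So after constraint 1: D(U) = {4}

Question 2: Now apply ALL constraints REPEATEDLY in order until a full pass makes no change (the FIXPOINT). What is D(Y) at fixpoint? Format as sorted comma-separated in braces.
pass 0 (initial): D(Y)={3,4,5,7}
pass 1: U {4,5,6,7}->{4}; W {3,4,5,6,7}->{7}; Y {3,4,5,7}->{3}
pass 2: no change
Fixpoint after 2 passes: D(Y) = {3}

Answer: {3}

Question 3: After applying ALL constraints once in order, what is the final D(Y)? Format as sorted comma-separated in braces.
Answer: {3}

Derivation:
Constraint 1 (Y + U = W) on D(Y)={3,4,5,7} D(U)={4,5,6,7} D(W)={3,4,5,6,7}: Y {3,4,5,7}->{3}; U {4,5,6,7}->{4}; W {3,4,5,6,7}->{7}
Constraint 2 (Y + U = W) on D(Y)={3} D(U)={4} D(W)={7}: no change
Constraint 3 (W != U) on D(W)={7} D(U)={4}: no change
So after all 3 constraints: D(Y) = {3}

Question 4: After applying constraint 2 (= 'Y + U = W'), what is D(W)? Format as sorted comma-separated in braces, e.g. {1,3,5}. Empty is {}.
Answer: {7}

Derivation:
Constraint 1 (Y + U = W) on D(Y)={3,4,5,7} D(U)={4,5,6,7} D(W)={3,4,5,6,7}: Y {3,4,5,7}->{3}; U {4,5,6,7}->{4}; W {3,4,5,6,7}->{7}
Constraint 2 (Y + U = W) on D(Y)={3} D(U)={4} D(W)={7}: no change
So after constraint 2: D(W) = {7}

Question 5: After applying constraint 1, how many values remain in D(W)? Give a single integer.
Constraint 1 (Y + U = W) on D(Y)={3,4,5,7} D(U)={4,5,6,7} D(W)={3,4,5,6,7}: Y {3,4,5,7}->{3}; U {4,5,6,7}->{4}; W {3,4,5,6,7}->{7}
So after constraint 1: D(W)={7}, size = 1

Answer: 1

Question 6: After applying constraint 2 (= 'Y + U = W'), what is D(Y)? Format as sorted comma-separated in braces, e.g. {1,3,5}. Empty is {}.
Answer: {3}

Derivation:
Constraint 1 (Y + U = W) on D(Y)={3,4,5,7} D(U)={4,5,6,7} D(W)={3,4,5,6,7}: Y {3,4,5,7}->{3}; U {4,5,6,7}->{4}; W {3,4,5,6,7}->{7}
Constraint 2 (Y + U = W) on D(Y)={3} D(U)={4} D(W)={7}: no change
So after constraint 2: D(Y) = {3}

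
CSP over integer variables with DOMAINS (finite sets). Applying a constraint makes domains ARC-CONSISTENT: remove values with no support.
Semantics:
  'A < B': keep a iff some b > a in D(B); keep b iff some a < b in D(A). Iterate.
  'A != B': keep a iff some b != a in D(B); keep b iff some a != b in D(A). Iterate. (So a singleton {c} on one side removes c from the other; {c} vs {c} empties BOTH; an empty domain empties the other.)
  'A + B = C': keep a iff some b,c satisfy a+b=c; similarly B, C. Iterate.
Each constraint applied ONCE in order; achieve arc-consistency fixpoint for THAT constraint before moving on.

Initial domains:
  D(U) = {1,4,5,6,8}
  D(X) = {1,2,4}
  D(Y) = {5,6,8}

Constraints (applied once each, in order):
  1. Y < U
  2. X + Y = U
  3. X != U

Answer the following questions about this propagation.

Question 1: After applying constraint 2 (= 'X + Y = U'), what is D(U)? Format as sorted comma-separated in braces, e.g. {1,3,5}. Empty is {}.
Answer: {6,8}

Derivation:
Constraint 1 (Y < U) on D(Y)={5,6,8} D(U)={1,4,5,6,8}: Y {5,6,8}->{5,6}; U {1,4,5,6,8}->{6,8}
Constraint 2 (X + Y = U) on D(X)={1,2,4} D(Y)={5,6} D(U)={6,8}: X {1,2,4}->{1,2}
So after constraint 2: D(U) = {6,8}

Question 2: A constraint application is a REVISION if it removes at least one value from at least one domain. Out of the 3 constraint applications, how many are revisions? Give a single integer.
Constraint 1 (Y < U) on D(Y)={5,6,8} D(U)={1,4,5,6,8}: Y {5,6,8}->{5,6}; U {1,4,5,6,8}->{6,8} => REVISION
Constraint 2 (X + Y = U) on D(X)={1,2,4} D(Y)={5,6} D(U)={6,8}: X {1,2,4}->{1,2} => REVISION
Constraint 3 (X != U) on D(X)={1,2} D(U)={6,8}: no change => not a revision
Total revisions = 2

Answer: 2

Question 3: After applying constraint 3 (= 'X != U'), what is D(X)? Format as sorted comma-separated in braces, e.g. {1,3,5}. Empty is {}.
Constraint 1 (Y < U) on D(Y)={5,6,8} D(U)={1,4,5,6,8}: Y {5,6,8}->{5,6}; U {1,4,5,6,8}->{6,8}
Constraint 2 (X + Y = U) on D(X)={1,2,4} D(Y)={5,6} D(U)={6,8}: X {1,2,4}->{1,2}
Constraint 3 (X != U) on D(X)={1,2} D(U)={6,8}: no change
So after constraint 3: D(X) = {1,2}

Answer: {1,2}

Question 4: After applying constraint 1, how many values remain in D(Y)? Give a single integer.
Constraint 1 (Y < U) on D(Y)={5,6,8} D(U)={1,4,5,6,8}: Y {5,6,8}->{5,6}; U {1,4,5,6,8}->{6,8}
So after constraint 1: D(Y)={5,6}, size = 2

Answer: 2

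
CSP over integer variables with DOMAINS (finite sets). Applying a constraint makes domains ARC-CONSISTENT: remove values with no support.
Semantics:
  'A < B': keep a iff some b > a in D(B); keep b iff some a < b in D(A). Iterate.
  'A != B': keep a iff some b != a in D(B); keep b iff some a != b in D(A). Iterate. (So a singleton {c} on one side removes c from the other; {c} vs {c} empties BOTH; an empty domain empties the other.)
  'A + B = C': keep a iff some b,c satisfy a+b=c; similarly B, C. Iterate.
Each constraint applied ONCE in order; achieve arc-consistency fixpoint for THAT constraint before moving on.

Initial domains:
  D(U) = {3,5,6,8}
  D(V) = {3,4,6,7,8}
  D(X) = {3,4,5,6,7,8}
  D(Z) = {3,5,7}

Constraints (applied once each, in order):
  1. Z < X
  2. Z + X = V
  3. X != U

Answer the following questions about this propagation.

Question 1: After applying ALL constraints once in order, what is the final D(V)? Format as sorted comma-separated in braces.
Answer: {7,8}

Derivation:
Constraint 1 (Z < X) on D(Z)={3,5,7} D(X)={3,4,5,6,7,8}: X {3,4,5,6,7,8}->{4,5,6,7,8}
Constraint 2 (Z + X = V) on D(Z)={3,5,7} D(X)={4,5,6,7,8} D(V)={3,4,6,7,8}: Z {3,5,7}->{3}; X {4,5,6,7,8}->{4,5}; V {3,4,6,7,8}->{7,8}
Constraint 3 (X != U) on D(X)={4,5} D(U)={3,5,6,8}: no change
So after all 3 constraints: D(V) = {7,8}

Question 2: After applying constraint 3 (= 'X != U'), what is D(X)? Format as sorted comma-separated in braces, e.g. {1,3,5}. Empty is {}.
Constraint 1 (Z < X) on D(Z)={3,5,7} D(X)={3,4,5,6,7,8}: X {3,4,5,6,7,8}->{4,5,6,7,8}
Constraint 2 (Z + X = V) on D(Z)={3,5,7} D(X)={4,5,6,7,8} D(V)={3,4,6,7,8}: Z {3,5,7}->{3}; X {4,5,6,7,8}->{4,5}; V {3,4,6,7,8}->{7,8}
Constraint 3 (X != U) on D(X)={4,5} D(U)={3,5,6,8}: no change
So after constraint 3: D(X) = {4,5}

Answer: {4,5}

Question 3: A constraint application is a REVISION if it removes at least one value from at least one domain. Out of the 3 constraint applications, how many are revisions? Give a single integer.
Answer: 2

Derivation:
Constraint 1 (Z < X) on D(Z)={3,5,7} D(X)={3,4,5,6,7,8}: X {3,4,5,6,7,8}->{4,5,6,7,8} => REVISION
Constraint 2 (Z + X = V) on D(Z)={3,5,7} D(X)={4,5,6,7,8} D(V)={3,4,6,7,8}: Z {3,5,7}->{3}; X {4,5,6,7,8}->{4,5}; V {3,4,6,7,8}->{7,8} => REVISION
Constraint 3 (X != U) on D(X)={4,5} D(U)={3,5,6,8}: no change => not a revision
Total revisions = 2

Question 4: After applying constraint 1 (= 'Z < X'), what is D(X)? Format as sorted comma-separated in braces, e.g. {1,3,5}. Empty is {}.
Constraint 1 (Z < X) on D(Z)={3,5,7} D(X)={3,4,5,6,7,8}: X {3,4,5,6,7,8}->{4,5,6,7,8}
So after constraint 1: D(X) = {4,5,6,7,8}

Answer: {4,5,6,7,8}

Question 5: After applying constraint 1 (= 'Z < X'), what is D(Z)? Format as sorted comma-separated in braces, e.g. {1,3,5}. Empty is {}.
Answer: {3,5,7}

Derivation:
Constraint 1 (Z < X) on D(Z)={3,5,7} D(X)={3,4,5,6,7,8}: X {3,4,5,6,7,8}->{4,5,6,7,8}
So after constraint 1: D(Z) = {3,5,7}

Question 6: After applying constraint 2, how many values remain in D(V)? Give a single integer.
Answer: 2

Derivation:
Constraint 1 (Z < X) on D(Z)={3,5,7} D(X)={3,4,5,6,7,8}: X {3,4,5,6,7,8}->{4,5,6,7,8}
Constraint 2 (Z + X = V) on D(Z)={3,5,7} D(X)={4,5,6,7,8} D(V)={3,4,6,7,8}: Z {3,5,7}->{3}; X {4,5,6,7,8}->{4,5}; V {3,4,6,7,8}->{7,8}
So after constraint 2: D(V)={7,8}, size = 2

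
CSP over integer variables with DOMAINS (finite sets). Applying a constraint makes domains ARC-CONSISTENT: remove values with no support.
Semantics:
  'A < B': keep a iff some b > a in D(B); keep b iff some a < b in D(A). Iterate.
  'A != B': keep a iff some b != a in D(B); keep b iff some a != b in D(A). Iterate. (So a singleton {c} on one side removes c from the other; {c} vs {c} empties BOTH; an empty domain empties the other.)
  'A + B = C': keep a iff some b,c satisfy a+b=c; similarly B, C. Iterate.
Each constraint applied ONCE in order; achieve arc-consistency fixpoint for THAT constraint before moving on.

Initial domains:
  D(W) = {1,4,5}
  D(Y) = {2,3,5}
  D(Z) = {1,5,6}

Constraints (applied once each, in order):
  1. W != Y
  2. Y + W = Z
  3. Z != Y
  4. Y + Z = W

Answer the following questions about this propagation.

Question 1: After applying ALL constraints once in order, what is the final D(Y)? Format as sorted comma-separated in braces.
Answer: {}

Derivation:
Constraint 1 (W != Y) on D(W)={1,4,5} D(Y)={2,3,5}: no change
Constraint 2 (Y + W = Z) on D(Y)={2,3,5} D(W)={1,4,5} D(Z)={1,5,6}: Y {2,3,5}->{2,5}; W {1,4,5}->{1,4}; Z {1,5,6}->{6}
Constraint 3 (Z != Y) on D(Z)={6} D(Y)={2,5}: no change
Constraint 4 (Y + Z = W) on D(Y)={2,5} D(Z)={6} D(W)={1,4}: Y {2,5}->{}; Z {6}->{}; W {1,4}->{}
So after all 4 constraints: D(Y) = {}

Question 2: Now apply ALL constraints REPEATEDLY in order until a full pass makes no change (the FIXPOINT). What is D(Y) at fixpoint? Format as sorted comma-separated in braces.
Answer: {}

Derivation:
pass 0 (initial): D(Y)={2,3,5}
pass 1: W {1,4,5}->{}; Y {2,3,5}->{}; Z {1,5,6}->{}
pass 2: no change
Fixpoint after 2 passes: D(Y) = {}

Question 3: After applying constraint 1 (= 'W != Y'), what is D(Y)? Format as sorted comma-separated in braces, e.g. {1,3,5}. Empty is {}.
Answer: {2,3,5}

Derivation:
Constraint 1 (W != Y) on D(W)={1,4,5} D(Y)={2,3,5}: no change
So after constraint 1: D(Y) = {2,3,5}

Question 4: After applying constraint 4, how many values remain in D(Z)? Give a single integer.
Answer: 0

Derivation:
Constraint 1 (W != Y) on D(W)={1,4,5} D(Y)={2,3,5}: no change
Constraint 2 (Y + W = Z) on D(Y)={2,3,5} D(W)={1,4,5} D(Z)={1,5,6}: Y {2,3,5}->{2,5}; W {1,4,5}->{1,4}; Z {1,5,6}->{6}
Constraint 3 (Z != Y) on D(Z)={6} D(Y)={2,5}: no change
Constraint 4 (Y + Z = W) on D(Y)={2,5} D(Z)={6} D(W)={1,4}: Y {2,5}->{}; Z {6}->{}; W {1,4}->{}
So after constraint 4: D(Z)={}, size = 0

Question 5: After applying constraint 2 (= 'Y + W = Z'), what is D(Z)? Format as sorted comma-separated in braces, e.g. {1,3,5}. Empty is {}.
Constraint 1 (W != Y) on D(W)={1,4,5} D(Y)={2,3,5}: no change
Constraint 2 (Y + W = Z) on D(Y)={2,3,5} D(W)={1,4,5} D(Z)={1,5,6}: Y {2,3,5}->{2,5}; W {1,4,5}->{1,4}; Z {1,5,6}->{6}
So after constraint 2: D(Z) = {6}

Answer: {6}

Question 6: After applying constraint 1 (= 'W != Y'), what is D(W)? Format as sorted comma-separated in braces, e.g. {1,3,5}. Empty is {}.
Answer: {1,4,5}

Derivation:
Constraint 1 (W != Y) on D(W)={1,4,5} D(Y)={2,3,5}: no change
So after constraint 1: D(W) = {1,4,5}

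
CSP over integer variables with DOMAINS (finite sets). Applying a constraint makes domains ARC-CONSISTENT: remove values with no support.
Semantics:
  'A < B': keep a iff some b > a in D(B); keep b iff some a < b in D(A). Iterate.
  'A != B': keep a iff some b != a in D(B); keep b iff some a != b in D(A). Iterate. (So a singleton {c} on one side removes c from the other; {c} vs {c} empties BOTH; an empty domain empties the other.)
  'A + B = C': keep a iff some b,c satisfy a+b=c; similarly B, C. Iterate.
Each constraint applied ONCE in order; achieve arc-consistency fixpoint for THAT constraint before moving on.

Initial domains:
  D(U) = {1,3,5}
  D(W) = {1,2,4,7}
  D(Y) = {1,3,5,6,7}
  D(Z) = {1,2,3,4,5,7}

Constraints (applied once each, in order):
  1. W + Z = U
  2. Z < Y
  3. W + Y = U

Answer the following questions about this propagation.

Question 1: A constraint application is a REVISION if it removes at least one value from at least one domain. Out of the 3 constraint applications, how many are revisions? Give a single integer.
Constraint 1 (W + Z = U) on D(W)={1,2,4,7} D(Z)={1,2,3,4,5,7} D(U)={1,3,5}: W {1,2,4,7}->{1,2,4}; Z {1,2,3,4,5,7}->{1,2,3,4}; U {1,3,5}->{3,5} => REVISION
Constraint 2 (Z < Y) on D(Z)={1,2,3,4} D(Y)={1,3,5,6,7}: Y {1,3,5,6,7}->{3,5,6,7} => REVISION
Constraint 3 (W + Y = U) on D(W)={1,2,4} D(Y)={3,5,6,7} D(U)={3,5}: W {1,2,4}->{2}; Y {3,5,6,7}->{3}; U {3,5}->{5} => REVISION
Total revisions = 3

Answer: 3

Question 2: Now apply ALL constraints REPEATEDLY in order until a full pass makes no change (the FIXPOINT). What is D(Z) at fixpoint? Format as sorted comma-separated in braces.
Answer: {}

Derivation:
pass 0 (initial): D(Z)={1,2,3,4,5,7}
pass 1: U {1,3,5}->{5}; W {1,2,4,7}->{2}; Y {1,3,5,6,7}->{3}; Z {1,2,3,4,5,7}->{1,2,3,4}
pass 2: U {5}->{}; W {2}->{}; Y {3}->{}; Z {1,2,3,4}->{}
pass 3: no change
Fixpoint after 3 passes: D(Z) = {}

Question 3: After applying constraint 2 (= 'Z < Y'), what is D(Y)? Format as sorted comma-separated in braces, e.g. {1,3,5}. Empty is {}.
Answer: {3,5,6,7}

Derivation:
Constraint 1 (W + Z = U) on D(W)={1,2,4,7} D(Z)={1,2,3,4,5,7} D(U)={1,3,5}: W {1,2,4,7}->{1,2,4}; Z {1,2,3,4,5,7}->{1,2,3,4}; U {1,3,5}->{3,5}
Constraint 2 (Z < Y) on D(Z)={1,2,3,4} D(Y)={1,3,5,6,7}: Y {1,3,5,6,7}->{3,5,6,7}
So after constraint 2: D(Y) = {3,5,6,7}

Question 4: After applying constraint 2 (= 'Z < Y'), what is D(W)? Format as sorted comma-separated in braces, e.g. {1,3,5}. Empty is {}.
Answer: {1,2,4}

Derivation:
Constraint 1 (W + Z = U) on D(W)={1,2,4,7} D(Z)={1,2,3,4,5,7} D(U)={1,3,5}: W {1,2,4,7}->{1,2,4}; Z {1,2,3,4,5,7}->{1,2,3,4}; U {1,3,5}->{3,5}
Constraint 2 (Z < Y) on D(Z)={1,2,3,4} D(Y)={1,3,5,6,7}: Y {1,3,5,6,7}->{3,5,6,7}
So after constraint 2: D(W) = {1,2,4}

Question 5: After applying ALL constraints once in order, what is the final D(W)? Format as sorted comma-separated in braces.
Constraint 1 (W + Z = U) on D(W)={1,2,4,7} D(Z)={1,2,3,4,5,7} D(U)={1,3,5}: W {1,2,4,7}->{1,2,4}; Z {1,2,3,4,5,7}->{1,2,3,4}; U {1,3,5}->{3,5}
Constraint 2 (Z < Y) on D(Z)={1,2,3,4} D(Y)={1,3,5,6,7}: Y {1,3,5,6,7}->{3,5,6,7}
Constraint 3 (W + Y = U) on D(W)={1,2,4} D(Y)={3,5,6,7} D(U)={3,5}: W {1,2,4}->{2}; Y {3,5,6,7}->{3}; U {3,5}->{5}
So after all 3 constraints: D(W) = {2}

Answer: {2}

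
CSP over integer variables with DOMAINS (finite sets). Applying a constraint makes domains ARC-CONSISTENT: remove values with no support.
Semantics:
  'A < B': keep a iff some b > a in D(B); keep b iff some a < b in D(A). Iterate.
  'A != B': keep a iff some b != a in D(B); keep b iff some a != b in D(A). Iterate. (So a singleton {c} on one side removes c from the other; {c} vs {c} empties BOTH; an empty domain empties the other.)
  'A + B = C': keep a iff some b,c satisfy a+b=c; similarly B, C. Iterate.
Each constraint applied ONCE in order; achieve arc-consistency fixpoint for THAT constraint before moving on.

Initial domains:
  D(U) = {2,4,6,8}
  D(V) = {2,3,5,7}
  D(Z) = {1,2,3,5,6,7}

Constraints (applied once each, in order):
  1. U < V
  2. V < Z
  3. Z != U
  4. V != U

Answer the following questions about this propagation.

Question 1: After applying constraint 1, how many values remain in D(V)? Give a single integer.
Answer: 3

Derivation:
Constraint 1 (U < V) on D(U)={2,4,6,8} D(V)={2,3,5,7}: U {2,4,6,8}->{2,4,6}; V {2,3,5,7}->{3,5,7}
So after constraint 1: D(V)={3,5,7}, size = 3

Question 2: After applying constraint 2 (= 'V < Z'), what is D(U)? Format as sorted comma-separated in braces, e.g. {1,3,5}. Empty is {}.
Answer: {2,4,6}

Derivation:
Constraint 1 (U < V) on D(U)={2,4,6,8} D(V)={2,3,5,7}: U {2,4,6,8}->{2,4,6}; V {2,3,5,7}->{3,5,7}
Constraint 2 (V < Z) on D(V)={3,5,7} D(Z)={1,2,3,5,6,7}: V {3,5,7}->{3,5}; Z {1,2,3,5,6,7}->{5,6,7}
So after constraint 2: D(U) = {2,4,6}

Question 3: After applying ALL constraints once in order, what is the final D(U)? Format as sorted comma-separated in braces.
Constraint 1 (U < V) on D(U)={2,4,6,8} D(V)={2,3,5,7}: U {2,4,6,8}->{2,4,6}; V {2,3,5,7}->{3,5,7}
Constraint 2 (V < Z) on D(V)={3,5,7} D(Z)={1,2,3,5,6,7}: V {3,5,7}->{3,5}; Z {1,2,3,5,6,7}->{5,6,7}
Constraint 3 (Z != U) on D(Z)={5,6,7} D(U)={2,4,6}: no change
Constraint 4 (V != U) on D(V)={3,5} D(U)={2,4,6}: no change
So after all 4 constraints: D(U) = {2,4,6}

Answer: {2,4,6}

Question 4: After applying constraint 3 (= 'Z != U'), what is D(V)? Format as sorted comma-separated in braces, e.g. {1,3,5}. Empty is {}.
Answer: {3,5}

Derivation:
Constraint 1 (U < V) on D(U)={2,4,6,8} D(V)={2,3,5,7}: U {2,4,6,8}->{2,4,6}; V {2,3,5,7}->{3,5,7}
Constraint 2 (V < Z) on D(V)={3,5,7} D(Z)={1,2,3,5,6,7}: V {3,5,7}->{3,5}; Z {1,2,3,5,6,7}->{5,6,7}
Constraint 3 (Z != U) on D(Z)={5,6,7} D(U)={2,4,6}: no change
So after constraint 3: D(V) = {3,5}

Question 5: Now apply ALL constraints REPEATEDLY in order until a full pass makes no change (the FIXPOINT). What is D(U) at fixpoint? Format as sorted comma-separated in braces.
Answer: {2,4}

Derivation:
pass 0 (initial): D(U)={2,4,6,8}
pass 1: U {2,4,6,8}->{2,4,6}; V {2,3,5,7}->{3,5}; Z {1,2,3,5,6,7}->{5,6,7}
pass 2: U {2,4,6}->{2,4}
pass 3: no change
Fixpoint after 3 passes: D(U) = {2,4}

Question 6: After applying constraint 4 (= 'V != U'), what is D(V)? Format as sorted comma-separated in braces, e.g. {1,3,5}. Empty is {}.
Constraint 1 (U < V) on D(U)={2,4,6,8} D(V)={2,3,5,7}: U {2,4,6,8}->{2,4,6}; V {2,3,5,7}->{3,5,7}
Constraint 2 (V < Z) on D(V)={3,5,7} D(Z)={1,2,3,5,6,7}: V {3,5,7}->{3,5}; Z {1,2,3,5,6,7}->{5,6,7}
Constraint 3 (Z != U) on D(Z)={5,6,7} D(U)={2,4,6}: no change
Constraint 4 (V != U) on D(V)={3,5} D(U)={2,4,6}: no change
So after constraint 4: D(V) = {3,5}

Answer: {3,5}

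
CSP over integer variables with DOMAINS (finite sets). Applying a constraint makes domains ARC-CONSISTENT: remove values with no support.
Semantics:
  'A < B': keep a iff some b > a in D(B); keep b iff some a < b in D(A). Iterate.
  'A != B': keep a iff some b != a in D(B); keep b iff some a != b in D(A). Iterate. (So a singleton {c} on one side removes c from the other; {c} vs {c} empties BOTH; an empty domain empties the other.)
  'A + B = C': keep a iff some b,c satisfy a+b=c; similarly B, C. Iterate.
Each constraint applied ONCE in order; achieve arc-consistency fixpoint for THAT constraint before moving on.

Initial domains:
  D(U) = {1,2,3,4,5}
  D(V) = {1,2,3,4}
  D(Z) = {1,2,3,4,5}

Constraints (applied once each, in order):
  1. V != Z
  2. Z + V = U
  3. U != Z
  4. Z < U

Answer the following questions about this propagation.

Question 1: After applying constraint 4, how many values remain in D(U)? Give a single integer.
Answer: 4

Derivation:
Constraint 1 (V != Z) on D(V)={1,2,3,4} D(Z)={1,2,3,4,5}: no change
Constraint 2 (Z + V = U) on D(Z)={1,2,3,4,5} D(V)={1,2,3,4} D(U)={1,2,3,4,5}: Z {1,2,3,4,5}->{1,2,3,4}; U {1,2,3,4,5}->{2,3,4,5}
Constraint 3 (U != Z) on D(U)={2,3,4,5} D(Z)={1,2,3,4}: no change
Constraint 4 (Z < U) on D(Z)={1,2,3,4} D(U)={2,3,4,5}: no change
So after constraint 4: D(U)={2,3,4,5}, size = 4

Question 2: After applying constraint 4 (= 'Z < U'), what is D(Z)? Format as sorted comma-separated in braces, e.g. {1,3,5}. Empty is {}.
Constraint 1 (V != Z) on D(V)={1,2,3,4} D(Z)={1,2,3,4,5}: no change
Constraint 2 (Z + V = U) on D(Z)={1,2,3,4,5} D(V)={1,2,3,4} D(U)={1,2,3,4,5}: Z {1,2,3,4,5}->{1,2,3,4}; U {1,2,3,4,5}->{2,3,4,5}
Constraint 3 (U != Z) on D(U)={2,3,4,5} D(Z)={1,2,3,4}: no change
Constraint 4 (Z < U) on D(Z)={1,2,3,4} D(U)={2,3,4,5}: no change
So after constraint 4: D(Z) = {1,2,3,4}

Answer: {1,2,3,4}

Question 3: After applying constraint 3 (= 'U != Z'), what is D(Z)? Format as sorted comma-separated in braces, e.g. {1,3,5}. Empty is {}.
Constraint 1 (V != Z) on D(V)={1,2,3,4} D(Z)={1,2,3,4,5}: no change
Constraint 2 (Z + V = U) on D(Z)={1,2,3,4,5} D(V)={1,2,3,4} D(U)={1,2,3,4,5}: Z {1,2,3,4,5}->{1,2,3,4}; U {1,2,3,4,5}->{2,3,4,5}
Constraint 3 (U != Z) on D(U)={2,3,4,5} D(Z)={1,2,3,4}: no change
So after constraint 3: D(Z) = {1,2,3,4}

Answer: {1,2,3,4}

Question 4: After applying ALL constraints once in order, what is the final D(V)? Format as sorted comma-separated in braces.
Answer: {1,2,3,4}

Derivation:
Constraint 1 (V != Z) on D(V)={1,2,3,4} D(Z)={1,2,3,4,5}: no change
Constraint 2 (Z + V = U) on D(Z)={1,2,3,4,5} D(V)={1,2,3,4} D(U)={1,2,3,4,5}: Z {1,2,3,4,5}->{1,2,3,4}; U {1,2,3,4,5}->{2,3,4,5}
Constraint 3 (U != Z) on D(U)={2,3,4,5} D(Z)={1,2,3,4}: no change
Constraint 4 (Z < U) on D(Z)={1,2,3,4} D(U)={2,3,4,5}: no change
So after all 4 constraints: D(V) = {1,2,3,4}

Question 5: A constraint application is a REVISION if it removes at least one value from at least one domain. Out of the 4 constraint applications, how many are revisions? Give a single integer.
Answer: 1

Derivation:
Constraint 1 (V != Z) on D(V)={1,2,3,4} D(Z)={1,2,3,4,5}: no change => not a revision
Constraint 2 (Z + V = U) on D(Z)={1,2,3,4,5} D(V)={1,2,3,4} D(U)={1,2,3,4,5}: Z {1,2,3,4,5}->{1,2,3,4}; U {1,2,3,4,5}->{2,3,4,5} => REVISION
Constraint 3 (U != Z) on D(U)={2,3,4,5} D(Z)={1,2,3,4}: no change => not a revision
Constraint 4 (Z < U) on D(Z)={1,2,3,4} D(U)={2,3,4,5}: no change => not a revision
Total revisions = 1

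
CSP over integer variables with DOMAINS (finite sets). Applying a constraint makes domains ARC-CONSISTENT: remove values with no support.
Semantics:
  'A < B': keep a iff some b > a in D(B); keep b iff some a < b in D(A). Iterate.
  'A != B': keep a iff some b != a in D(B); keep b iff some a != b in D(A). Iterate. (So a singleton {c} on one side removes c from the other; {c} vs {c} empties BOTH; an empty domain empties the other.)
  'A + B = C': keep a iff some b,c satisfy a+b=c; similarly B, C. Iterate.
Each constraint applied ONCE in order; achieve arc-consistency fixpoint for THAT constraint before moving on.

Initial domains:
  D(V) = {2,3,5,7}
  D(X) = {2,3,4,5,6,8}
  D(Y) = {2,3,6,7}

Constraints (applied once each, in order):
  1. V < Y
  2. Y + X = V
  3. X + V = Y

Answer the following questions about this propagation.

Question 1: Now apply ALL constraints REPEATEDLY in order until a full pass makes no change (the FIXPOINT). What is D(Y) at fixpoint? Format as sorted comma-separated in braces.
pass 0 (initial): D(Y)={2,3,6,7}
pass 1: V {2,3,5,7}->{}; X {2,3,4,5,6,8}->{}; Y {2,3,6,7}->{}
pass 2: no change
Fixpoint after 2 passes: D(Y) = {}

Answer: {}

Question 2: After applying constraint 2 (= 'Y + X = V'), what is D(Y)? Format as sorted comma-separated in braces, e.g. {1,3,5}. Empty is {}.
Constraint 1 (V < Y) on D(V)={2,3,5,7} D(Y)={2,3,6,7}: V {2,3,5,7}->{2,3,5}; Y {2,3,6,7}->{3,6,7}
Constraint 2 (Y + X = V) on D(Y)={3,6,7} D(X)={2,3,4,5,6,8} D(V)={2,3,5}: Y {3,6,7}->{3}; X {2,3,4,5,6,8}->{2}; V {2,3,5}->{5}
So after constraint 2: D(Y) = {3}

Answer: {3}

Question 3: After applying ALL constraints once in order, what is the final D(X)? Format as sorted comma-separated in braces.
Answer: {}

Derivation:
Constraint 1 (V < Y) on D(V)={2,3,5,7} D(Y)={2,3,6,7}: V {2,3,5,7}->{2,3,5}; Y {2,3,6,7}->{3,6,7}
Constraint 2 (Y + X = V) on D(Y)={3,6,7} D(X)={2,3,4,5,6,8} D(V)={2,3,5}: Y {3,6,7}->{3}; X {2,3,4,5,6,8}->{2}; V {2,3,5}->{5}
Constraint 3 (X + V = Y) on D(X)={2} D(V)={5} D(Y)={3}: X {2}->{}; V {5}->{}; Y {3}->{}
So after all 3 constraints: D(X) = {}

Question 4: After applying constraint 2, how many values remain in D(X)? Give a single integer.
Constraint 1 (V < Y) on D(V)={2,3,5,7} D(Y)={2,3,6,7}: V {2,3,5,7}->{2,3,5}; Y {2,3,6,7}->{3,6,7}
Constraint 2 (Y + X = V) on D(Y)={3,6,7} D(X)={2,3,4,5,6,8} D(V)={2,3,5}: Y {3,6,7}->{3}; X {2,3,4,5,6,8}->{2}; V {2,3,5}->{5}
So after constraint 2: D(X)={2}, size = 1

Answer: 1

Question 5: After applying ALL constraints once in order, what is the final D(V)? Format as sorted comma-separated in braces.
Constraint 1 (V < Y) on D(V)={2,3,5,7} D(Y)={2,3,6,7}: V {2,3,5,7}->{2,3,5}; Y {2,3,6,7}->{3,6,7}
Constraint 2 (Y + X = V) on D(Y)={3,6,7} D(X)={2,3,4,5,6,8} D(V)={2,3,5}: Y {3,6,7}->{3}; X {2,3,4,5,6,8}->{2}; V {2,3,5}->{5}
Constraint 3 (X + V = Y) on D(X)={2} D(V)={5} D(Y)={3}: X {2}->{}; V {5}->{}; Y {3}->{}
So after all 3 constraints: D(V) = {}

Answer: {}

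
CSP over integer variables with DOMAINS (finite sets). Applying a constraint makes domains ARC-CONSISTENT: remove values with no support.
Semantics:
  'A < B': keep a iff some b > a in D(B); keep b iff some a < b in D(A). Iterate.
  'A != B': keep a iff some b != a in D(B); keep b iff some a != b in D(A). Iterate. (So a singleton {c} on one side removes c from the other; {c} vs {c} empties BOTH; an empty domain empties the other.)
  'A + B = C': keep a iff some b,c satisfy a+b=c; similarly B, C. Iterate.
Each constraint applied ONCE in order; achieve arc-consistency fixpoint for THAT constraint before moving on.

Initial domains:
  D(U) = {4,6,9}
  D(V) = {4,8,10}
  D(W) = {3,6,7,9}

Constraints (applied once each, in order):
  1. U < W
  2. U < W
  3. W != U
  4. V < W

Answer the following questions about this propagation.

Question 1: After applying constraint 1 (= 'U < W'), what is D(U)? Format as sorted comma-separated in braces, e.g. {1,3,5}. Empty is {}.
Constraint 1 (U < W) on D(U)={4,6,9} D(W)={3,6,7,9}: U {4,6,9}->{4,6}; W {3,6,7,9}->{6,7,9}
So after constraint 1: D(U) = {4,6}

Answer: {4,6}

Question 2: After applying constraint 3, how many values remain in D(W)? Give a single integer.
Answer: 3

Derivation:
Constraint 1 (U < W) on D(U)={4,6,9} D(W)={3,6,7,9}: U {4,6,9}->{4,6}; W {3,6,7,9}->{6,7,9}
Constraint 2 (U < W) on D(U)={4,6} D(W)={6,7,9}: no change
Constraint 3 (W != U) on D(W)={6,7,9} D(U)={4,6}: no change
So after constraint 3: D(W)={6,7,9}, size = 3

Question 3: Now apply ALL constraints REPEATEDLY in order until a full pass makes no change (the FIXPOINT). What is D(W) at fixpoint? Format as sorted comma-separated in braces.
Answer: {6,7,9}

Derivation:
pass 0 (initial): D(W)={3,6,7,9}
pass 1: U {4,6,9}->{4,6}; V {4,8,10}->{4,8}; W {3,6,7,9}->{6,7,9}
pass 2: no change
Fixpoint after 2 passes: D(W) = {6,7,9}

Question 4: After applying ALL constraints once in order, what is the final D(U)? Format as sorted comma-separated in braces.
Answer: {4,6}

Derivation:
Constraint 1 (U < W) on D(U)={4,6,9} D(W)={3,6,7,9}: U {4,6,9}->{4,6}; W {3,6,7,9}->{6,7,9}
Constraint 2 (U < W) on D(U)={4,6} D(W)={6,7,9}: no change
Constraint 3 (W != U) on D(W)={6,7,9} D(U)={4,6}: no change
Constraint 4 (V < W) on D(V)={4,8,10} D(W)={6,7,9}: V {4,8,10}->{4,8}
So after all 4 constraints: D(U) = {4,6}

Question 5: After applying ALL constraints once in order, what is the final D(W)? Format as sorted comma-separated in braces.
Constraint 1 (U < W) on D(U)={4,6,9} D(W)={3,6,7,9}: U {4,6,9}->{4,6}; W {3,6,7,9}->{6,7,9}
Constraint 2 (U < W) on D(U)={4,6} D(W)={6,7,9}: no change
Constraint 3 (W != U) on D(W)={6,7,9} D(U)={4,6}: no change
Constraint 4 (V < W) on D(V)={4,8,10} D(W)={6,7,9}: V {4,8,10}->{4,8}
So after all 4 constraints: D(W) = {6,7,9}

Answer: {6,7,9}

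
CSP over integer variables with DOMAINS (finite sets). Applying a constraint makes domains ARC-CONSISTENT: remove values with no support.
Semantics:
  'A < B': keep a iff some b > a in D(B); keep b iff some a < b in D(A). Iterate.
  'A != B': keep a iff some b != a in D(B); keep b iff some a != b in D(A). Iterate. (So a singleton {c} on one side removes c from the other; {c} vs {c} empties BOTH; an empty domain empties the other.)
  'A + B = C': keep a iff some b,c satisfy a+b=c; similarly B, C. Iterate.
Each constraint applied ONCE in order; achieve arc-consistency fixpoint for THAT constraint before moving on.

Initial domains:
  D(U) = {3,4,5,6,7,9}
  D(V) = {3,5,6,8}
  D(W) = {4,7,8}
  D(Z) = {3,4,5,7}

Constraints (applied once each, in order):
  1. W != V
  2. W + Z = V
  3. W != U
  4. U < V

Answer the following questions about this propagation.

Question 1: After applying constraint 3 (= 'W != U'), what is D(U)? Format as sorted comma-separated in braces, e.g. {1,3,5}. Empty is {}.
Answer: {3,5,6,7,9}

Derivation:
Constraint 1 (W != V) on D(W)={4,7,8} D(V)={3,5,6,8}: no change
Constraint 2 (W + Z = V) on D(W)={4,7,8} D(Z)={3,4,5,7} D(V)={3,5,6,8}: W {4,7,8}->{4}; Z {3,4,5,7}->{4}; V {3,5,6,8}->{8}
Constraint 3 (W != U) on D(W)={4} D(U)={3,4,5,6,7,9}: U {3,4,5,6,7,9}->{3,5,6,7,9}
So after constraint 3: D(U) = {3,5,6,7,9}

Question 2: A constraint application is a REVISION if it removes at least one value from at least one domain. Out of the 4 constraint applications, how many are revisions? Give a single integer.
Answer: 3

Derivation:
Constraint 1 (W != V) on D(W)={4,7,8} D(V)={3,5,6,8}: no change => not a revision
Constraint 2 (W + Z = V) on D(W)={4,7,8} D(Z)={3,4,5,7} D(V)={3,5,6,8}: W {4,7,8}->{4}; Z {3,4,5,7}->{4}; V {3,5,6,8}->{8} => REVISION
Constraint 3 (W != U) on D(W)={4} D(U)={3,4,5,6,7,9}: U {3,4,5,6,7,9}->{3,5,6,7,9} => REVISION
Constraint 4 (U < V) on D(U)={3,5,6,7,9} D(V)={8}: U {3,5,6,7,9}->{3,5,6,7} => REVISION
Total revisions = 3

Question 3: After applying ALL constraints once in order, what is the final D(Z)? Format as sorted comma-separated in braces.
Answer: {4}

Derivation:
Constraint 1 (W != V) on D(W)={4,7,8} D(V)={3,5,6,8}: no change
Constraint 2 (W + Z = V) on D(W)={4,7,8} D(Z)={3,4,5,7} D(V)={3,5,6,8}: W {4,7,8}->{4}; Z {3,4,5,7}->{4}; V {3,5,6,8}->{8}
Constraint 3 (W != U) on D(W)={4} D(U)={3,4,5,6,7,9}: U {3,4,5,6,7,9}->{3,5,6,7,9}
Constraint 4 (U < V) on D(U)={3,5,6,7,9} D(V)={8}: U {3,5,6,7,9}->{3,5,6,7}
So after all 4 constraints: D(Z) = {4}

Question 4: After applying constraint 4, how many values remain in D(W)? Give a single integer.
Constraint 1 (W != V) on D(W)={4,7,8} D(V)={3,5,6,8}: no change
Constraint 2 (W + Z = V) on D(W)={4,7,8} D(Z)={3,4,5,7} D(V)={3,5,6,8}: W {4,7,8}->{4}; Z {3,4,5,7}->{4}; V {3,5,6,8}->{8}
Constraint 3 (W != U) on D(W)={4} D(U)={3,4,5,6,7,9}: U {3,4,5,6,7,9}->{3,5,6,7,9}
Constraint 4 (U < V) on D(U)={3,5,6,7,9} D(V)={8}: U {3,5,6,7,9}->{3,5,6,7}
So after constraint 4: D(W)={4}, size = 1

Answer: 1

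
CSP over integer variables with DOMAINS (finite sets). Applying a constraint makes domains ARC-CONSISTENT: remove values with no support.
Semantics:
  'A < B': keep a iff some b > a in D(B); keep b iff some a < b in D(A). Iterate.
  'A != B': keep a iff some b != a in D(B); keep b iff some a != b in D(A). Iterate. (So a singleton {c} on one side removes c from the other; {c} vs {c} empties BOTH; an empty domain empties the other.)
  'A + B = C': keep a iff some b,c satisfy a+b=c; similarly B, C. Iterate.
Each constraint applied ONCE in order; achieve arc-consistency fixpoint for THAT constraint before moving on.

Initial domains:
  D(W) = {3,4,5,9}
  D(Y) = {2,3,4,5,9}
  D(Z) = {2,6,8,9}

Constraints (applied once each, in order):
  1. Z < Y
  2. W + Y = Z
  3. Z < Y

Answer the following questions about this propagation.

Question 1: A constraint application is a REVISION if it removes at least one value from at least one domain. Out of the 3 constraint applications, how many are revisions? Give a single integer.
Constraint 1 (Z < Y) on D(Z)={2,6,8,9} D(Y)={2,3,4,5,9}: Z {2,6,8,9}->{2,6,8}; Y {2,3,4,5,9}->{3,4,5,9} => REVISION
Constraint 2 (W + Y = Z) on D(W)={3,4,5,9} D(Y)={3,4,5,9} D(Z)={2,6,8}: W {3,4,5,9}->{3,4,5}; Y {3,4,5,9}->{3,4,5}; Z {2,6,8}->{6,8} => REVISION
Constraint 3 (Z < Y) on D(Z)={6,8} D(Y)={3,4,5}: Z {6,8}->{}; Y {3,4,5}->{} => REVISION
Total revisions = 3

Answer: 3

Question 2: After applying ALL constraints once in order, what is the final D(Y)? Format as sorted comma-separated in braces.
Constraint 1 (Z < Y) on D(Z)={2,6,8,9} D(Y)={2,3,4,5,9}: Z {2,6,8,9}->{2,6,8}; Y {2,3,4,5,9}->{3,4,5,9}
Constraint 2 (W + Y = Z) on D(W)={3,4,5,9} D(Y)={3,4,5,9} D(Z)={2,6,8}: W {3,4,5,9}->{3,4,5}; Y {3,4,5,9}->{3,4,5}; Z {2,6,8}->{6,8}
Constraint 3 (Z < Y) on D(Z)={6,8} D(Y)={3,4,5}: Z {6,8}->{}; Y {3,4,5}->{}
So after all 3 constraints: D(Y) = {}

Answer: {}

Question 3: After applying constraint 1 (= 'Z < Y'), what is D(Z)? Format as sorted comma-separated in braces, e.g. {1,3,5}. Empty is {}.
Answer: {2,6,8}

Derivation:
Constraint 1 (Z < Y) on D(Z)={2,6,8,9} D(Y)={2,3,4,5,9}: Z {2,6,8,9}->{2,6,8}; Y {2,3,4,5,9}->{3,4,5,9}
So after constraint 1: D(Z) = {2,6,8}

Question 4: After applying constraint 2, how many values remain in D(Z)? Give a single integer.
Constraint 1 (Z < Y) on D(Z)={2,6,8,9} D(Y)={2,3,4,5,9}: Z {2,6,8,9}->{2,6,8}; Y {2,3,4,5,9}->{3,4,5,9}
Constraint 2 (W + Y = Z) on D(W)={3,4,5,9} D(Y)={3,4,5,9} D(Z)={2,6,8}: W {3,4,5,9}->{3,4,5}; Y {3,4,5,9}->{3,4,5}; Z {2,6,8}->{6,8}
So after constraint 2: D(Z)={6,8}, size = 2

Answer: 2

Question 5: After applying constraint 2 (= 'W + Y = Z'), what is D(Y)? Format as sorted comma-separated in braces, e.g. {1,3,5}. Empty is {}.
Constraint 1 (Z < Y) on D(Z)={2,6,8,9} D(Y)={2,3,4,5,9}: Z {2,6,8,9}->{2,6,8}; Y {2,3,4,5,9}->{3,4,5,9}
Constraint 2 (W + Y = Z) on D(W)={3,4,5,9} D(Y)={3,4,5,9} D(Z)={2,6,8}: W {3,4,5,9}->{3,4,5}; Y {3,4,5,9}->{3,4,5}; Z {2,6,8}->{6,8}
So after constraint 2: D(Y) = {3,4,5}

Answer: {3,4,5}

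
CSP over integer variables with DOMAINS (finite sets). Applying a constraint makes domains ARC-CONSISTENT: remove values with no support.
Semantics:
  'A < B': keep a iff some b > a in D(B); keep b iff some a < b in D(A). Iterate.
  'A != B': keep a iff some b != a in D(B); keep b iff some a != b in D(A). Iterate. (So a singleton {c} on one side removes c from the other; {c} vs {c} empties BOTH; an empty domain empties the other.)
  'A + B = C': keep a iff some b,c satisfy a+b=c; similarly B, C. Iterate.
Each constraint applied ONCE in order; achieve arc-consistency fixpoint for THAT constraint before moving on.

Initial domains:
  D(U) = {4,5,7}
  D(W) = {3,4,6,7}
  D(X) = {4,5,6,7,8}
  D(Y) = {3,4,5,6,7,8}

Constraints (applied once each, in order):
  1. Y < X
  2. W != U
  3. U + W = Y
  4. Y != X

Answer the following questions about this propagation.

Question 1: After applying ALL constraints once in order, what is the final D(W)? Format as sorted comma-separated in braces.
Answer: {3}

Derivation:
Constraint 1 (Y < X) on D(Y)={3,4,5,6,7,8} D(X)={4,5,6,7,8}: Y {3,4,5,6,7,8}->{3,4,5,6,7}
Constraint 2 (W != U) on D(W)={3,4,6,7} D(U)={4,5,7}: no change
Constraint 3 (U + W = Y) on D(U)={4,5,7} D(W)={3,4,6,7} D(Y)={3,4,5,6,7}: U {4,5,7}->{4}; W {3,4,6,7}->{3}; Y {3,4,5,6,7}->{7}
Constraint 4 (Y != X) on D(Y)={7} D(X)={4,5,6,7,8}: X {4,5,6,7,8}->{4,5,6,8}
So after all 4 constraints: D(W) = {3}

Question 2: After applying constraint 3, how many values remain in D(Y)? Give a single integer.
Constraint 1 (Y < X) on D(Y)={3,4,5,6,7,8} D(X)={4,5,6,7,8}: Y {3,4,5,6,7,8}->{3,4,5,6,7}
Constraint 2 (W != U) on D(W)={3,4,6,7} D(U)={4,5,7}: no change
Constraint 3 (U + W = Y) on D(U)={4,5,7} D(W)={3,4,6,7} D(Y)={3,4,5,6,7}: U {4,5,7}->{4}; W {3,4,6,7}->{3}; Y {3,4,5,6,7}->{7}
So after constraint 3: D(Y)={7}, size = 1

Answer: 1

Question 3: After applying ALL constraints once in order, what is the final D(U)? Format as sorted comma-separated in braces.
Answer: {4}

Derivation:
Constraint 1 (Y < X) on D(Y)={3,4,5,6,7,8} D(X)={4,5,6,7,8}: Y {3,4,5,6,7,8}->{3,4,5,6,7}
Constraint 2 (W != U) on D(W)={3,4,6,7} D(U)={4,5,7}: no change
Constraint 3 (U + W = Y) on D(U)={4,5,7} D(W)={3,4,6,7} D(Y)={3,4,5,6,7}: U {4,5,7}->{4}; W {3,4,6,7}->{3}; Y {3,4,5,6,7}->{7}
Constraint 4 (Y != X) on D(Y)={7} D(X)={4,5,6,7,8}: X {4,5,6,7,8}->{4,5,6,8}
So after all 4 constraints: D(U) = {4}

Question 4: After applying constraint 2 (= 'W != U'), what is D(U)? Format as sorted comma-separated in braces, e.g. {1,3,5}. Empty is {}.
Constraint 1 (Y < X) on D(Y)={3,4,5,6,7,8} D(X)={4,5,6,7,8}: Y {3,4,5,6,7,8}->{3,4,5,6,7}
Constraint 2 (W != U) on D(W)={3,4,6,7} D(U)={4,5,7}: no change
So after constraint 2: D(U) = {4,5,7}

Answer: {4,5,7}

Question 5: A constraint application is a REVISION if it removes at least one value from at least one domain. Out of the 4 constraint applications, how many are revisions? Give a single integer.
Constraint 1 (Y < X) on D(Y)={3,4,5,6,7,8} D(X)={4,5,6,7,8}: Y {3,4,5,6,7,8}->{3,4,5,6,7} => REVISION
Constraint 2 (W != U) on D(W)={3,4,6,7} D(U)={4,5,7}: no change => not a revision
Constraint 3 (U + W = Y) on D(U)={4,5,7} D(W)={3,4,6,7} D(Y)={3,4,5,6,7}: U {4,5,7}->{4}; W {3,4,6,7}->{3}; Y {3,4,5,6,7}->{7} => REVISION
Constraint 4 (Y != X) on D(Y)={7} D(X)={4,5,6,7,8}: X {4,5,6,7,8}->{4,5,6,8} => REVISION
Total revisions = 3

Answer: 3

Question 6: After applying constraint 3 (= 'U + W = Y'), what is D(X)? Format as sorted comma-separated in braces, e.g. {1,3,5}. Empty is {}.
Answer: {4,5,6,7,8}

Derivation:
Constraint 1 (Y < X) on D(Y)={3,4,5,6,7,8} D(X)={4,5,6,7,8}: Y {3,4,5,6,7,8}->{3,4,5,6,7}
Constraint 2 (W != U) on D(W)={3,4,6,7} D(U)={4,5,7}: no change
Constraint 3 (U + W = Y) on D(U)={4,5,7} D(W)={3,4,6,7} D(Y)={3,4,5,6,7}: U {4,5,7}->{4}; W {3,4,6,7}->{3}; Y {3,4,5,6,7}->{7}
So after constraint 3: D(X) = {4,5,6,7,8}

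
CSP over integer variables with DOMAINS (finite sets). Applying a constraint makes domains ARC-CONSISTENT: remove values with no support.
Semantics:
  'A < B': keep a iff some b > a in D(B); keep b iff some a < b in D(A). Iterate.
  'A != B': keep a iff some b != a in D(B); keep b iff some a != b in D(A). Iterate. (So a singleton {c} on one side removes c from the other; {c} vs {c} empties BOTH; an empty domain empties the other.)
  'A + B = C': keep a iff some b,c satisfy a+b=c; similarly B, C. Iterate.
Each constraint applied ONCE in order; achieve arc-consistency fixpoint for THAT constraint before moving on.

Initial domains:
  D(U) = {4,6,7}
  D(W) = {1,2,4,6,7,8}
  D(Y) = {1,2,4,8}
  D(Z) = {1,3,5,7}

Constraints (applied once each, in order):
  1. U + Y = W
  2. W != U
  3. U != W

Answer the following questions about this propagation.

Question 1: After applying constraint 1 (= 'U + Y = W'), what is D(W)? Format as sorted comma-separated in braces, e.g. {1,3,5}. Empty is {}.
Constraint 1 (U + Y = W) on D(U)={4,6,7} D(Y)={1,2,4,8} D(W)={1,2,4,6,7,8}: Y {1,2,4,8}->{1,2,4}; W {1,2,4,6,7,8}->{6,7,8}
So after constraint 1: D(W) = {6,7,8}

Answer: {6,7,8}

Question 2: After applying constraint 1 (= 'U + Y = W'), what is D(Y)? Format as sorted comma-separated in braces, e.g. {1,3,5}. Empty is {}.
Constraint 1 (U + Y = W) on D(U)={4,6,7} D(Y)={1,2,4,8} D(W)={1,2,4,6,7,8}: Y {1,2,4,8}->{1,2,4}; W {1,2,4,6,7,8}->{6,7,8}
So after constraint 1: D(Y) = {1,2,4}

Answer: {1,2,4}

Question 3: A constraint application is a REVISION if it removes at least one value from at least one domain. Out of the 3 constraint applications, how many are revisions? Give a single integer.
Constraint 1 (U + Y = W) on D(U)={4,6,7} D(Y)={1,2,4,8} D(W)={1,2,4,6,7,8}: Y {1,2,4,8}->{1,2,4}; W {1,2,4,6,7,8}->{6,7,8} => REVISION
Constraint 2 (W != U) on D(W)={6,7,8} D(U)={4,6,7}: no change => not a revision
Constraint 3 (U != W) on D(U)={4,6,7} D(W)={6,7,8}: no change => not a revision
Total revisions = 1

Answer: 1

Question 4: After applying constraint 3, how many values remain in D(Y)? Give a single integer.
Answer: 3

Derivation:
Constraint 1 (U + Y = W) on D(U)={4,6,7} D(Y)={1,2,4,8} D(W)={1,2,4,6,7,8}: Y {1,2,4,8}->{1,2,4}; W {1,2,4,6,7,8}->{6,7,8}
Constraint 2 (W != U) on D(W)={6,7,8} D(U)={4,6,7}: no change
Constraint 3 (U != W) on D(U)={4,6,7} D(W)={6,7,8}: no change
So after constraint 3: D(Y)={1,2,4}, size = 3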